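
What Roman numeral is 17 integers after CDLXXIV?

CDLXXIV = 474
474 + 17 = 491

CDXCI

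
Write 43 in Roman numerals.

Convert 43 to Roman numerals:
  43 contains 1×40 (XL)
  3 contains 3×1 (III)

XLIII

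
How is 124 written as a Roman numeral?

Convert 124 to Roman numerals:
  124 contains 1×100 (C)
  24 contains 2×10 (XX)
  4 contains 1×4 (IV)

CXXIV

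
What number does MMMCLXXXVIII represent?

MMMCLXXXVIII: M=1000, M=1000, M=1000, C=100, L=50, X=10, X=10, X=10, V=5, I=1, I=1, I=1
1000 + 1000 + 1000 + 100 + 50 + 10 + 10 + 10 + 5 + 1 + 1 + 1 = 3188

3188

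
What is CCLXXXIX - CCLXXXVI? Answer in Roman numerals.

CCLXXXIX = 289
CCLXXXVI = 286
289 - 286 = 3

III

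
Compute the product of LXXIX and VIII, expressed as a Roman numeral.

LXXIX = 79
VIII = 8
79 × 8 = 632

DCXXXII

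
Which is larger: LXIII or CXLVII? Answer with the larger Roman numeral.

LXIII = 63
CXLVII = 147
147 is larger

CXLVII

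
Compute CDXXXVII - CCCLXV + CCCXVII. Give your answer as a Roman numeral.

CDXXXVII = 437, CCCLXV = 365, CCCXVII = 317
437 - 365 = 72
72 + 317 = 389

CCCLXXXIX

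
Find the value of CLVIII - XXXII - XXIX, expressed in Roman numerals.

CLVIII = 158, XXXII = 32, XXIX = 29
158 - 32 = 126
126 - 29 = 97

XCVII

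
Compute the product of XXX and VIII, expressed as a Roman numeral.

XXX = 30
VIII = 8
30 × 8 = 240

CCXL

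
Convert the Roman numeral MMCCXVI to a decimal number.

MMCCXVI: M=1000, M=1000, C=100, C=100, X=10, V=5, I=1
1000 + 1000 + 100 + 100 + 10 + 5 + 1 = 2216

2216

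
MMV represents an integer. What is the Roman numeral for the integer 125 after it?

MMV = 2005
2005 + 125 = 2130

MMCXXX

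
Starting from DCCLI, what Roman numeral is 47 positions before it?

DCCLI = 751
751 - 47 = 704

DCCIV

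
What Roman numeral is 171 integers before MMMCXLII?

MMMCXLII = 3142
3142 - 171 = 2971

MMCMLXXI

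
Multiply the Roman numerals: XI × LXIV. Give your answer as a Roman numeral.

XI = 11
LXIV = 64
11 × 64 = 704

DCCIV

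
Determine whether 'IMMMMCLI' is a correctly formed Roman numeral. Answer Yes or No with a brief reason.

'IMMMMCLI': More than 3 consecutive M's

No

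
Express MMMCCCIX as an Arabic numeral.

MMMCCCIX: M=1000, M=1000, M=1000, C=100, C=100, C=100, IX=9
1000 + 1000 + 1000 + 100 + 100 + 100 + 9 = 3309

3309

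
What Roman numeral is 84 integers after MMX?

MMX = 2010
2010 + 84 = 2094

MMXCIV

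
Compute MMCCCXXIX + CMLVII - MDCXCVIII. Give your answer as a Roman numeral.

MMCCCXXIX = 2329, CMLVII = 957, MDCXCVIII = 1698
2329 + 957 = 3286
3286 - 1698 = 1588

MDLXXXVIII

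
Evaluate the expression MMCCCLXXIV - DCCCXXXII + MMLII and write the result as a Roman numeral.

MMCCCLXXIV = 2374, DCCCXXXII = 832, MMLII = 2052
2374 - 832 = 1542
1542 + 2052 = 3594

MMMDXCIV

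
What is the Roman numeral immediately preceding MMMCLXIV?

MMMCLXIV = 3164; previous is 3163

MMMCLXIII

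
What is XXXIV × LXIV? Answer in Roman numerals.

XXXIV = 34
LXIV = 64
34 × 64 = 2176

MMCLXXVI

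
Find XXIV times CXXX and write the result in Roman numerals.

XXIV = 24
CXXX = 130
24 × 130 = 3120

MMMCXX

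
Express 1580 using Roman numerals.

Convert 1580 to Roman numerals:
  1580 contains 1×1000 (M)
  580 contains 1×500 (D)
  80 contains 1×50 (L)
  30 contains 3×10 (XXX)

MDLXXX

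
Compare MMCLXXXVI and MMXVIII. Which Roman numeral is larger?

MMCLXXXVI = 2186
MMXVIII = 2018
2186 is larger

MMCLXXXVI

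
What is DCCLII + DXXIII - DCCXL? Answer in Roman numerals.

DCCLII = 752, DXXIII = 523, DCCXL = 740
752 + 523 = 1275
1275 - 740 = 535

DXXXV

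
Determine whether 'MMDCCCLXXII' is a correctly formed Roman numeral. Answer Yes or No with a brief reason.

'MMDCCCLXXII': Check the rules: uses only the symbols I, V, X, L, C, D, M; no symbol is repeated more than three times in a row; V, L and D each appear at most once; no smaller symbol precedes a larger one (values never increase from left to right). Value: M (1000) + M (1000) + D (500) + C (100) + C (100) + C (100) + L (50) + X (10) + X (10) + I (1) + I (1) = 2872. So it is a valid standard Roman numeral.

Yes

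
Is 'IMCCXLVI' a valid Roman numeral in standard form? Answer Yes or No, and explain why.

'IMCCXLVI': Invalid subtractive combination: IM

No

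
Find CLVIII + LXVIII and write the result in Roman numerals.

CLVIII = 158
LXVIII = 68
158 + 68 = 226

CCXXVI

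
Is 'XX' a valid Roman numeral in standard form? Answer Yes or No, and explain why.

'XX': Check the rules: uses only the symbols I, V, X, L, C, D, M; no symbol is repeated more than three times in a row; V, L and D each appear at most once; no smaller symbol precedes a larger one (values never increase from left to right). Value: X (10) + X (10) = 20. So it is a valid standard Roman numeral.

Yes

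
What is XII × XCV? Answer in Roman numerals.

XII = 12
XCV = 95
12 × 95 = 1140

MCXL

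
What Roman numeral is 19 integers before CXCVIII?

CXCVIII = 198
198 - 19 = 179

CLXXIX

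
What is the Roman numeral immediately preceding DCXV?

DCXV = 615; previous is 614

DCXIV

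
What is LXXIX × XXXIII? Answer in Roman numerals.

LXXIX = 79
XXXIII = 33
79 × 33 = 2607

MMDCVII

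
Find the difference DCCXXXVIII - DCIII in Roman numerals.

DCCXXXVIII = 738
DCIII = 603
738 - 603 = 135

CXXXV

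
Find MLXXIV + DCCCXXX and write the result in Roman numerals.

MLXXIV = 1074
DCCCXXX = 830
1074 + 830 = 1904

MCMIV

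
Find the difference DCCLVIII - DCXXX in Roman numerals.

DCCLVIII = 758
DCXXX = 630
758 - 630 = 128

CXXVIII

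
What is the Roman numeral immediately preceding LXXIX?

LXXIX = 79, so the previous integer is 79 - 1 = 78

LXXVIII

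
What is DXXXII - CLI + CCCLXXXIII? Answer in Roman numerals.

DXXXII = 532, CLI = 151, CCCLXXXIII = 383
532 - 151 = 381
381 + 383 = 764

DCCLXIV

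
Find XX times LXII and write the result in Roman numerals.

XX = 20
LXII = 62
20 × 62 = 1240

MCCXL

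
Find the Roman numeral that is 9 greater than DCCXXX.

DCCXXX = 730
730 + 9 = 739

DCCXXXIX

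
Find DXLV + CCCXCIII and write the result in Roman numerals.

DXLV = 545
CCCXCIII = 393
545 + 393 = 938

CMXXXVIII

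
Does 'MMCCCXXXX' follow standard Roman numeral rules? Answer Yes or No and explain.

'MMCCCXXXX': More than 3 consecutive X's

No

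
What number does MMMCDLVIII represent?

MMMCDLVIII: M=1000, M=1000, M=1000, CD=400, L=50, V=5, I=1, I=1, I=1
1000 + 1000 + 1000 + 400 + 50 + 5 + 1 + 1 + 1 = 3458

3458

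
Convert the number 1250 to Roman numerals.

Convert 1250 to Roman numerals:
  1250 contains 1×1000 (M)
  250 contains 2×100 (CC)
  50 contains 1×50 (L)

MCCL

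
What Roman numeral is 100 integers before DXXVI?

DXXVI = 526
526 - 100 = 426

CDXXVI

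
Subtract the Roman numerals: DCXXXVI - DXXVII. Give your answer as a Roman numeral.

DCXXXVI = 636
DXXVII = 527
636 - 527 = 109

CIX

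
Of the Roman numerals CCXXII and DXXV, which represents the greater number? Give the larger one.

CCXXII = 222
DXXV = 525
525 is larger

DXXV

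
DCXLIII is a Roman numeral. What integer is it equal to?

DCXLIII: D=500, C=100, XL=40, I=1, I=1, I=1
500 + 100 + 40 + 1 + 1 + 1 = 643

643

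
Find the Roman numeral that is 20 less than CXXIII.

CXXIII = 123
123 - 20 = 103

CIII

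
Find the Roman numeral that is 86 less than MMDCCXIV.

MMDCCXIV = 2714
2714 - 86 = 2628

MMDCXXVIII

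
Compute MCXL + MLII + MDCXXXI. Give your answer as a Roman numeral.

MCXL = 1140, MLII = 1052, MDCXXXI = 1631
1140 + 1052 = 2192
2192 + 1631 = 3823

MMMDCCCXXIII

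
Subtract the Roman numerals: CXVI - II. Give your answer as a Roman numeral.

CXVI = 116
II = 2
116 - 2 = 114

CXIV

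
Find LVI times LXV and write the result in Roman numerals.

LVI = 56
LXV = 65
56 × 65 = 3640

MMMDCXL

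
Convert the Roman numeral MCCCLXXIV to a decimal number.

MCCCLXXIV: M=1000, C=100, C=100, C=100, L=50, X=10, X=10, IV=4
1000 + 100 + 100 + 100 + 50 + 10 + 10 + 4 = 1374

1374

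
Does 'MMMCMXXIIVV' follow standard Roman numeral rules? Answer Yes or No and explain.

'MMMCMXXIIVV': V should not appear more than once

No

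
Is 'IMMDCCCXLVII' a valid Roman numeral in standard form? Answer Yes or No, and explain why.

'IMMDCCCXLVII': Invalid subtractive combination: IM

No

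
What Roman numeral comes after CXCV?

CXCV = 195, so the next integer is 195 + 1 = 196

CXCVI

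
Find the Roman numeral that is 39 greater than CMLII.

CMLII = 952
952 + 39 = 991

CMXCI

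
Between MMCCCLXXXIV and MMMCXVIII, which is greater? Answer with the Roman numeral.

MMCCCLXXXIV = 2384
MMMCXVIII = 3118
3118 is larger

MMMCXVIII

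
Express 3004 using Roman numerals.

Convert 3004 to Roman numerals:
  3004 contains 3×1000 (MMM)
  4 contains 1×4 (IV)

MMMIV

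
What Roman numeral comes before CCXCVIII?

CCXCVIII = 298; previous is 297

CCXCVII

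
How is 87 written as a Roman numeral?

Convert 87 to Roman numerals:
  87 contains 1×50 (L)
  37 contains 3×10 (XXX)
  7 contains 1×5 (V)
  2 contains 2×1 (II)

LXXXVII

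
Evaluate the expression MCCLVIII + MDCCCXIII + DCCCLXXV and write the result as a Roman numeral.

MCCLVIII = 1258, MDCCCXIII = 1813, DCCCLXXV = 875
1258 + 1813 = 3071
3071 + 875 = 3946

MMMCMXLVI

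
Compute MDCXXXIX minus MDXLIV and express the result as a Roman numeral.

MDCXXXIX = 1639
MDXLIV = 1544
1639 - 1544 = 95

XCV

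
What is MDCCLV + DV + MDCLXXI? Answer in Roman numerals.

MDCCLV = 1755, DV = 505, MDCLXXI = 1671
1755 + 505 = 2260
2260 + 1671 = 3931

MMMCMXXXI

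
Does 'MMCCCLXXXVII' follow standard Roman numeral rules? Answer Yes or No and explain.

'MMCCCLXXXVII': Check the rules: uses only the symbols I, V, X, L, C, D, M; no symbol is repeated more than three times in a row; V, L and D each appear at most once; no smaller symbol precedes a larger one (values never increase from left to right). Value: M (1000) + M (1000) + C (100) + C (100) + C (100) + L (50) + X (10) + X (10) + X (10) + V (5) + I (1) + I (1) = 2387. So it is a valid standard Roman numeral.

Yes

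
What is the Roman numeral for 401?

Convert 401 to Roman numerals:
  401 contains 1×400 (CD)
  1 contains 1×1 (I)

CDI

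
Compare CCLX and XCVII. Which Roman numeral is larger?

CCLX = 260
XCVII = 97
260 is larger

CCLX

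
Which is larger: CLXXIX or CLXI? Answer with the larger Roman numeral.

CLXXIX = 179
CLXI = 161
179 is larger

CLXXIX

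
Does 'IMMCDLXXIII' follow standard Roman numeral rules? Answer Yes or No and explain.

'IMMCDLXXIII': Invalid subtractive combination: IM

No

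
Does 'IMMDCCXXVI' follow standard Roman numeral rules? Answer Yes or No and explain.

'IMMDCCXXVI': Invalid subtractive combination: IM

No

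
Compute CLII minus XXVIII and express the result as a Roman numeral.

CLII = 152
XXVIII = 28
152 - 28 = 124

CXXIV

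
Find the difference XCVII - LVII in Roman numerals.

XCVII = 97
LVII = 57
97 - 57 = 40

XL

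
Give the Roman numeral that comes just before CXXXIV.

CXXXIV = 134, so the previous integer is 134 - 1 = 133

CXXXIII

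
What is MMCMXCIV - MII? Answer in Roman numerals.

MMCMXCIV = 2994
MII = 1002
2994 - 1002 = 1992

MCMXCII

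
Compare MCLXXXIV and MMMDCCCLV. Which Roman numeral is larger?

MCLXXXIV = 1184
MMMDCCCLV = 3855
3855 is larger

MMMDCCCLV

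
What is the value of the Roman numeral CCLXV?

CCLXV: C=100, C=100, L=50, X=10, V=5
100 + 100 + 50 + 10 + 5 = 265

265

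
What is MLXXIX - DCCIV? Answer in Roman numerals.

MLXXIX = 1079
DCCIV = 704
1079 - 704 = 375

CCCLXXV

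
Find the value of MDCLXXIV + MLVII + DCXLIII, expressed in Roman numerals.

MDCLXXIV = 1674, MLVII = 1057, DCXLIII = 643
1674 + 1057 = 2731
2731 + 643 = 3374

MMMCCCLXXIV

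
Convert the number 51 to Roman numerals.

Convert 51 to Roman numerals:
  51 contains 1×50 (L)
  1 contains 1×1 (I)

LI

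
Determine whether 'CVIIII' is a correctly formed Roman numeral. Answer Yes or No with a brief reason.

'CVIIII': More than 3 consecutive I's

No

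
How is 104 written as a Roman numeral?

Convert 104 to Roman numerals:
  104 contains 1×100 (C)
  4 contains 1×4 (IV)

CIV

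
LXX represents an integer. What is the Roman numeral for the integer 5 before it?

LXX = 70
70 - 5 = 65

LXV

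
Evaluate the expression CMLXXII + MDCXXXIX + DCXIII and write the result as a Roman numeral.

CMLXXII = 972, MDCXXXIX = 1639, DCXIII = 613
972 + 1639 = 2611
2611 + 613 = 3224

MMMCCXXIV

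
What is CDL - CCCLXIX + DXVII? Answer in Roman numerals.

CDL = 450, CCCLXIX = 369, DXVII = 517
450 - 369 = 81
81 + 517 = 598

DXCVIII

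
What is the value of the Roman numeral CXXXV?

CXXXV: C=100, X=10, X=10, X=10, V=5
100 + 10 + 10 + 10 + 5 = 135

135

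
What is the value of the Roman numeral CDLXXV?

CDLXXV: CD=400, L=50, X=10, X=10, V=5
400 + 50 + 10 + 10 + 5 = 475

475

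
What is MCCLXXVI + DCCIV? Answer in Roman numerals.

MCCLXXVI = 1276
DCCIV = 704
1276 + 704 = 1980

MCMLXXX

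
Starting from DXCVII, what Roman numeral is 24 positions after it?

DXCVII = 597
597 + 24 = 621

DCXXI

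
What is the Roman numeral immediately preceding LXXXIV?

LXXXIV = 84, so the previous integer is 84 - 1 = 83

LXXXIII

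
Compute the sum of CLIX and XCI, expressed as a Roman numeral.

CLIX = 159
XCI = 91
159 + 91 = 250

CCL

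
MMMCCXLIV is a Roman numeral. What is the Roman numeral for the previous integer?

MMMCCXLIV = 3244; previous is 3243

MMMCCXLIII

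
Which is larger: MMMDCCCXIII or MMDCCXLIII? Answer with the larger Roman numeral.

MMMDCCCXIII = 3813
MMDCCXLIII = 2743
3813 is larger

MMMDCCCXIII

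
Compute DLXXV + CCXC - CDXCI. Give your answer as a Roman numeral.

DLXXV = 575, CCXC = 290, CDXCI = 491
575 + 290 = 865
865 - 491 = 374

CCCLXXIV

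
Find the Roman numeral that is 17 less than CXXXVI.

CXXXVI = 136
136 - 17 = 119

CXIX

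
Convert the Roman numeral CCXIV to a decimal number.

CCXIV: C=100, C=100, X=10, IV=4
100 + 100 + 10 + 4 = 214

214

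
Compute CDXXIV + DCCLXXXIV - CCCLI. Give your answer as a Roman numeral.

CDXXIV = 424, DCCLXXXIV = 784, CCCLI = 351
424 + 784 = 1208
1208 - 351 = 857

DCCCLVII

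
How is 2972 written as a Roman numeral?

Convert 2972 to Roman numerals:
  2972 contains 2×1000 (MM)
  972 contains 1×900 (CM)
  72 contains 1×50 (L)
  22 contains 2×10 (XX)
  2 contains 2×1 (II)

MMCMLXXII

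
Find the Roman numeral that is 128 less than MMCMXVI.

MMCMXVI = 2916
2916 - 128 = 2788

MMDCCLXXXVIII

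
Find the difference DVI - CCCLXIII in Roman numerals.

DVI = 506
CCCLXIII = 363
506 - 363 = 143

CXLIII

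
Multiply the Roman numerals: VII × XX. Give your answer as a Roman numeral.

VII = 7
XX = 20
7 × 20 = 140

CXL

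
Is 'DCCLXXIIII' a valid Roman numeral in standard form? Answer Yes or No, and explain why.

'DCCLXXIIII': More than 3 consecutive I's

No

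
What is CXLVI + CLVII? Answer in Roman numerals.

CXLVI = 146
CLVII = 157
146 + 157 = 303

CCCIII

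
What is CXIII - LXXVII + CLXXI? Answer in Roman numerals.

CXIII = 113, LXXVII = 77, CLXXI = 171
113 - 77 = 36
36 + 171 = 207

CCVII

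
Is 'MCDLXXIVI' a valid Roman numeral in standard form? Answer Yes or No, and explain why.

'MCDLXXIVI': I cannot come right after the subtractive pair IV: once I is subtracted in IV, the next symbol must be smaller than I

No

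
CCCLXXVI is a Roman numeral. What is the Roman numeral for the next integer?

CCCLXXVI = 376; next is 377

CCCLXXVII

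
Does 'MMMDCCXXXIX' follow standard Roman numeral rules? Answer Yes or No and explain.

'MMMDCCXXXIX': Check the rules: uses only the symbols I, V, X, L, C, D, M; no symbol is repeated more than three times in a row; V, L and D each appear at most once; the only place a smaller symbol precedes a larger one is the allowed subtractive pair IX, the symbol right after such a pair (if any) is smaller than the pair's first symbol, and otherwise the values never increase from left to right. Value: M (1000) + M (1000) + M (1000) + D (500) + C (100) + C (100) + X (10) + X (10) + X (10) + IX (9) = 3739. So it is a valid standard Roman numeral.

Yes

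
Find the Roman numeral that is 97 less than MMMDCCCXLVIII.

MMMDCCCXLVIII = 3848
3848 - 97 = 3751

MMMDCCLI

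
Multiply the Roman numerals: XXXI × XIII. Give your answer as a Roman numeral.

XXXI = 31
XIII = 13
31 × 13 = 403

CDIII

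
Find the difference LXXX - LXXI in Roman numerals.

LXXX = 80
LXXI = 71
80 - 71 = 9

IX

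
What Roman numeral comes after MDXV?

MDXV = 1515, so the next integer is 1515 + 1 = 1516

MDXVI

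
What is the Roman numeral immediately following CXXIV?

CXXIV = 124; next is 125

CXXV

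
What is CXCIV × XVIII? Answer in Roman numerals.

CXCIV = 194
XVIII = 18
194 × 18 = 3492

MMMCDXCII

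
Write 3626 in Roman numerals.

Convert 3626 to Roman numerals:
  3626 contains 3×1000 (MMM)
  626 contains 1×500 (D)
  126 contains 1×100 (C)
  26 contains 2×10 (XX)
  6 contains 1×5 (V)
  1 contains 1×1 (I)

MMMDCXXVI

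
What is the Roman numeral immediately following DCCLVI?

DCCLVI = 756, so the next integer is 756 + 1 = 757

DCCLVII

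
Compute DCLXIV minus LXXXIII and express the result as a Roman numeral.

DCLXIV = 664
LXXXIII = 83
664 - 83 = 581

DLXXXI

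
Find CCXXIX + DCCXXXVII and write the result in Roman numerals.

CCXXIX = 229
DCCXXXVII = 737
229 + 737 = 966

CMLXVI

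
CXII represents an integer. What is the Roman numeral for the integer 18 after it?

CXII = 112
112 + 18 = 130

CXXX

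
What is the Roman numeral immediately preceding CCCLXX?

CCCLXX = 370; previous is 369

CCCLXIX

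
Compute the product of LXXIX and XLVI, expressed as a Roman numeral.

LXXIX = 79
XLVI = 46
79 × 46 = 3634

MMMDCXXXIV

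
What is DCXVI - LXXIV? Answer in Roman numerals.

DCXVI = 616
LXXIV = 74
616 - 74 = 542

DXLII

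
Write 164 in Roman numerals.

Convert 164 to Roman numerals:
  164 contains 1×100 (C)
  64 contains 1×50 (L)
  14 contains 1×10 (X)
  4 contains 1×4 (IV)

CLXIV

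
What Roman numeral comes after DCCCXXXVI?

DCCCXXXVI = 836, so the next integer is 836 + 1 = 837

DCCCXXXVII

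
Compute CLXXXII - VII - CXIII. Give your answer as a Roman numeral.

CLXXXII = 182, VII = 7, CXIII = 113
182 - 7 = 175
175 - 113 = 62

LXII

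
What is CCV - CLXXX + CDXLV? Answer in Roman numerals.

CCV = 205, CLXXX = 180, CDXLV = 445
205 - 180 = 25
25 + 445 = 470

CDLXX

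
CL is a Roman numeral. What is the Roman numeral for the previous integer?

CL = 150, so the previous integer is 150 - 1 = 149

CXLIX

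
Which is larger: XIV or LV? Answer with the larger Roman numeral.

XIV = 14
LV = 55
55 is larger

LV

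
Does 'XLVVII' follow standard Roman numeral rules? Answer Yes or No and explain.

'XLVVII': V should not appear more than once

No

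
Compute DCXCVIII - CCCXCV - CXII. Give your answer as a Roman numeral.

DCXCVIII = 698, CCCXCV = 395, CXII = 112
698 - 395 = 303
303 - 112 = 191

CXCI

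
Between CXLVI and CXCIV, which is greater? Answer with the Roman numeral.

CXLVI = 146
CXCIV = 194
194 is larger

CXCIV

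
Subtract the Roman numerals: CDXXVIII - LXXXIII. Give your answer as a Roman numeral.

CDXXVIII = 428
LXXXIII = 83
428 - 83 = 345

CCCXLV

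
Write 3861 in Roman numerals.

Convert 3861 to Roman numerals:
  3861 contains 3×1000 (MMM)
  861 contains 1×500 (D)
  361 contains 3×100 (CCC)
  61 contains 1×50 (L)
  11 contains 1×10 (X)
  1 contains 1×1 (I)

MMMDCCCLXI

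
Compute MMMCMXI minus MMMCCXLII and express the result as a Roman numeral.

MMMCMXI = 3911
MMMCCXLII = 3242
3911 - 3242 = 669

DCLXIX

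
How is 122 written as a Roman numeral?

Convert 122 to Roman numerals:
  122 contains 1×100 (C)
  22 contains 2×10 (XX)
  2 contains 2×1 (II)

CXXII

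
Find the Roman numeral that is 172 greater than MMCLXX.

MMCLXX = 2170
2170 + 172 = 2342

MMCCCXLII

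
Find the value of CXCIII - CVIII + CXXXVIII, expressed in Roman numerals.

CXCIII = 193, CVIII = 108, CXXXVIII = 138
193 - 108 = 85
85 + 138 = 223

CCXXIII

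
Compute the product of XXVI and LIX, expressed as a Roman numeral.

XXVI = 26
LIX = 59
26 × 59 = 1534

MDXXXIV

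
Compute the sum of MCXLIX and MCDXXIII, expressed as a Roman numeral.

MCXLIX = 1149
MCDXXIII = 1423
1149 + 1423 = 2572

MMDLXXII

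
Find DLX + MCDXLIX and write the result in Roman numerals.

DLX = 560
MCDXLIX = 1449
560 + 1449 = 2009

MMIX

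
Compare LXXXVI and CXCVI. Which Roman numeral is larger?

LXXXVI = 86
CXCVI = 196
196 is larger

CXCVI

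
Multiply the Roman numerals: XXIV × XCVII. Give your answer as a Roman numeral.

XXIV = 24
XCVII = 97
24 × 97 = 2328

MMCCCXXVIII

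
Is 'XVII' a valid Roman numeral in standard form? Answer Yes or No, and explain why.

'XVII': Check the rules: uses only the symbols I, V, X, L, C, D, M; no symbol is repeated more than three times in a row; V, L and D each appear at most once; no smaller symbol precedes a larger one (values never increase from left to right). Value: X (10) + V (5) + I (1) + I (1) = 17. So it is a valid standard Roman numeral.

Yes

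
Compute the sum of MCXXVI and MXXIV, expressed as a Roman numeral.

MCXXVI = 1126
MXXIV = 1024
1126 + 1024 = 2150

MMCL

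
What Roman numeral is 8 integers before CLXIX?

CLXIX = 169
169 - 8 = 161

CLXI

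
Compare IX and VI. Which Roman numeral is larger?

IX = 9
VI = 6
9 is larger

IX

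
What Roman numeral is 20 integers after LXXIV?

LXXIV = 74
74 + 20 = 94

XCIV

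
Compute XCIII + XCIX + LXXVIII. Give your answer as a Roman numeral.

XCIII = 93, XCIX = 99, LXXVIII = 78
93 + 99 = 192
192 + 78 = 270

CCLXX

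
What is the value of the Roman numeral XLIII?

XLIII: XL=40, I=1, I=1, I=1
40 + 1 + 1 + 1 = 43

43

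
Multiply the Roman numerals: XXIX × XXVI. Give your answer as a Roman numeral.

XXIX = 29
XXVI = 26
29 × 26 = 754

DCCLIV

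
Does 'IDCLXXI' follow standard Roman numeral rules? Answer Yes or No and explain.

'IDCLXXI': Invalid subtractive combination: ID

No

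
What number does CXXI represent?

CXXI: C=100, X=10, X=10, I=1
100 + 10 + 10 + 1 = 121

121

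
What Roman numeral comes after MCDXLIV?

MCDXLIV = 1444; next is 1445

MCDXLV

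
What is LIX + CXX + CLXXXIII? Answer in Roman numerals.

LIX = 59, CXX = 120, CLXXXIII = 183
59 + 120 = 179
179 + 183 = 362

CCCLXII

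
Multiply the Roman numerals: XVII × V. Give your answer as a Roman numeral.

XVII = 17
V = 5
17 × 5 = 85

LXXXV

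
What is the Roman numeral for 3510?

Convert 3510 to Roman numerals:
  3510 contains 3×1000 (MMM)
  510 contains 1×500 (D)
  10 contains 1×10 (X)

MMMDX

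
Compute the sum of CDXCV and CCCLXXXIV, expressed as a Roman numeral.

CDXCV = 495
CCCLXXXIV = 384
495 + 384 = 879

DCCCLXXIX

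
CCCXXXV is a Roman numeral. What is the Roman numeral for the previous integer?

CCCXXXV = 335, so the previous integer is 335 - 1 = 334

CCCXXXIV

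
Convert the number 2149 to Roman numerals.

Convert 2149 to Roman numerals:
  2149 contains 2×1000 (MM)
  149 contains 1×100 (C)
  49 contains 1×40 (XL)
  9 contains 1×9 (IX)

MMCXLIX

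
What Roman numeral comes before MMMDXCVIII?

MMMDXCVIII = 3598, so the previous integer is 3598 - 1 = 3597

MMMDXCVII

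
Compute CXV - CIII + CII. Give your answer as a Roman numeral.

CXV = 115, CIII = 103, CII = 102
115 - 103 = 12
12 + 102 = 114

CXIV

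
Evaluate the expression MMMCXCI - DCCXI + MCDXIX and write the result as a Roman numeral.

MMMCXCI = 3191, DCCXI = 711, MCDXIX = 1419
3191 - 711 = 2480
2480 + 1419 = 3899

MMMDCCCXCIX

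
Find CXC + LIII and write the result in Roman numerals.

CXC = 190
LIII = 53
190 + 53 = 243

CCXLIII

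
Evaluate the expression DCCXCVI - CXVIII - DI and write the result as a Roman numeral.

DCCXCVI = 796, CXVIII = 118, DI = 501
796 - 118 = 678
678 - 501 = 177

CLXXVII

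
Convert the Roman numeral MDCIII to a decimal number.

MDCIII: M=1000, D=500, C=100, I=1, I=1, I=1
1000 + 500 + 100 + 1 + 1 + 1 = 1603

1603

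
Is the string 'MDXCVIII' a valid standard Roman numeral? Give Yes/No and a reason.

'MDXCVIII': Check the rules: uses only the symbols I, V, X, L, C, D, M; no symbol is repeated more than three times in a row; V, L and D each appear at most once; the only place a smaller symbol precedes a larger one is the allowed subtractive pair XC, the symbol right after such a pair (if any) is smaller than the pair's first symbol, and otherwise the values never increase from left to right. Value: M (1000) + D (500) + XC (90) + V (5) + I (1) + I (1) + I (1) = 1598. So it is a valid standard Roman numeral.

Yes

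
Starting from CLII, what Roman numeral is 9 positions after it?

CLII = 152
152 + 9 = 161

CLXI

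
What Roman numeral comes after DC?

DC = 600, so the next integer is 600 + 1 = 601

DCI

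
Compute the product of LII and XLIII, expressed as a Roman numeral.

LII = 52
XLIII = 43
52 × 43 = 2236

MMCCXXXVI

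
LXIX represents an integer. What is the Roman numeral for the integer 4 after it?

LXIX = 69
69 + 4 = 73

LXXIII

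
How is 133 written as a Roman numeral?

Convert 133 to Roman numerals:
  133 contains 1×100 (C)
  33 contains 3×10 (XXX)
  3 contains 3×1 (III)

CXXXIII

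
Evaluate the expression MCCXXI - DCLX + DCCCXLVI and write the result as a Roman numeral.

MCCXXI = 1221, DCLX = 660, DCCCXLVI = 846
1221 - 660 = 561
561 + 846 = 1407

MCDVII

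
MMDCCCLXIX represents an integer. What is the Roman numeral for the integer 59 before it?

MMDCCCLXIX = 2869
2869 - 59 = 2810

MMDCCCX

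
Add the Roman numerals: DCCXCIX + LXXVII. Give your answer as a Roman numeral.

DCCXCIX = 799
LXXVII = 77
799 + 77 = 876

DCCCLXXVI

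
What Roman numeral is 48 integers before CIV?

CIV = 104
104 - 48 = 56

LVI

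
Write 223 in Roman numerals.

Convert 223 to Roman numerals:
  223 contains 2×100 (CC)
  23 contains 2×10 (XX)
  3 contains 3×1 (III)

CCXXIII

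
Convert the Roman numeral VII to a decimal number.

VII: V=5, I=1, I=1
5 + 1 + 1 = 7

7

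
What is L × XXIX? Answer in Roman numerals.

L = 50
XXIX = 29
50 × 29 = 1450

MCDL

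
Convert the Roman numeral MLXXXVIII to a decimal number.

MLXXXVIII: M=1000, L=50, X=10, X=10, X=10, V=5, I=1, I=1, I=1
1000 + 50 + 10 + 10 + 10 + 5 + 1 + 1 + 1 = 1088

1088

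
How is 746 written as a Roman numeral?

Convert 746 to Roman numerals:
  746 contains 1×500 (D)
  246 contains 2×100 (CC)
  46 contains 1×40 (XL)
  6 contains 1×5 (V)
  1 contains 1×1 (I)

DCCXLVI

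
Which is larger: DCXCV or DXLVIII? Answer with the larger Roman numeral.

DCXCV = 695
DXLVIII = 548
695 is larger

DCXCV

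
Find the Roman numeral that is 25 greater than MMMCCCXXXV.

MMMCCCXXXV = 3335
3335 + 25 = 3360

MMMCCCLX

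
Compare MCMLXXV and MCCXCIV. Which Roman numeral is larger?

MCMLXXV = 1975
MCCXCIV = 1294
1975 is larger

MCMLXXV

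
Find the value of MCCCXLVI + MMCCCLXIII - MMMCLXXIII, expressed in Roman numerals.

MCCCXLVI = 1346, MMCCCLXIII = 2363, MMMCLXXIII = 3173
1346 + 2363 = 3709
3709 - 3173 = 536

DXXXVI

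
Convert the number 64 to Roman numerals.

Convert 64 to Roman numerals:
  64 contains 1×50 (L)
  14 contains 1×10 (X)
  4 contains 1×4 (IV)

LXIV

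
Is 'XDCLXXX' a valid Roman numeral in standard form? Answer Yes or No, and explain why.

'XDCLXXX': Invalid subtractive combination: XD

No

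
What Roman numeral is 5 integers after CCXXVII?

CCXXVII = 227
227 + 5 = 232

CCXXXII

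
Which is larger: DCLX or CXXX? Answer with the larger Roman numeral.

DCLX = 660
CXXX = 130
660 is larger

DCLX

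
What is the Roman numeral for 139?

Convert 139 to Roman numerals:
  139 contains 1×100 (C)
  39 contains 3×10 (XXX)
  9 contains 1×9 (IX)

CXXXIX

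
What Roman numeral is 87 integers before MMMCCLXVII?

MMMCCLXVII = 3267
3267 - 87 = 3180

MMMCLXXX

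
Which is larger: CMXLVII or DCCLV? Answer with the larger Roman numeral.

CMXLVII = 947
DCCLV = 755
947 is larger

CMXLVII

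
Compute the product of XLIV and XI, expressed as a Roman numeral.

XLIV = 44
XI = 11
44 × 11 = 484

CDLXXXIV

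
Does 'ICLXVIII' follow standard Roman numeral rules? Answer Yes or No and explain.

'ICLXVIII': Invalid subtractive combination: IC

No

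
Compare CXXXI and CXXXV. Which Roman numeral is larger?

CXXXI = 131
CXXXV = 135
135 is larger

CXXXV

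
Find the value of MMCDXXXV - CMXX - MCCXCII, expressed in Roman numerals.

MMCDXXXV = 2435, CMXX = 920, MCCXCII = 1292
2435 - 920 = 1515
1515 - 1292 = 223

CCXXIII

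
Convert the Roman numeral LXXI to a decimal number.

LXXI: L=50, X=10, X=10, I=1
50 + 10 + 10 + 1 = 71

71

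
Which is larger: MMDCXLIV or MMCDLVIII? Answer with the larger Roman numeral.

MMDCXLIV = 2644
MMCDLVIII = 2458
2644 is larger

MMDCXLIV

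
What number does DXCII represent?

DXCII: D=500, XC=90, I=1, I=1
500 + 90 + 1 + 1 = 592

592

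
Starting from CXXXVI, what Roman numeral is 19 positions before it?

CXXXVI = 136
136 - 19 = 117

CXVII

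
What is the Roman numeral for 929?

Convert 929 to Roman numerals:
  929 contains 1×900 (CM)
  29 contains 2×10 (XX)
  9 contains 1×9 (IX)

CMXXIX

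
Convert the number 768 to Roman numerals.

Convert 768 to Roman numerals:
  768 contains 1×500 (D)
  268 contains 2×100 (CC)
  68 contains 1×50 (L)
  18 contains 1×10 (X)
  8 contains 1×5 (V)
  3 contains 3×1 (III)

DCCLXVIII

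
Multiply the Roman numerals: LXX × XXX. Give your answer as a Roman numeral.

LXX = 70
XXX = 30
70 × 30 = 2100

MMC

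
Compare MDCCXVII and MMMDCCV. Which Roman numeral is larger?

MDCCXVII = 1717
MMMDCCV = 3705
3705 is larger

MMMDCCV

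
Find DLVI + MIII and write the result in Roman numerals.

DLVI = 556
MIII = 1003
556 + 1003 = 1559

MDLIX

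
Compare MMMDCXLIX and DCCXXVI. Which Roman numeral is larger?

MMMDCXLIX = 3649
DCCXXVI = 726
3649 is larger

MMMDCXLIX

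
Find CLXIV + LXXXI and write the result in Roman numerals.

CLXIV = 164
LXXXI = 81
164 + 81 = 245

CCXLV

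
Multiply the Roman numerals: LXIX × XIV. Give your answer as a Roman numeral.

LXIX = 69
XIV = 14
69 × 14 = 966

CMLXVI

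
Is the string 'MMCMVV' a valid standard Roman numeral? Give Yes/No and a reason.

'MMCMVV': V should not appear more than once

No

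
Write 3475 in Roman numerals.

Convert 3475 to Roman numerals:
  3475 contains 3×1000 (MMM)
  475 contains 1×400 (CD)
  75 contains 1×50 (L)
  25 contains 2×10 (XX)
  5 contains 1×5 (V)

MMMCDLXXV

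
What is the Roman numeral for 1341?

Convert 1341 to Roman numerals:
  1341 contains 1×1000 (M)
  341 contains 3×100 (CCC)
  41 contains 1×40 (XL)
  1 contains 1×1 (I)

MCCCXLI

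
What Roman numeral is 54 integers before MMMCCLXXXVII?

MMMCCLXXXVII = 3287
3287 - 54 = 3233

MMMCCXXXIII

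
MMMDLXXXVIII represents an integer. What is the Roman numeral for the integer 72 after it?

MMMDLXXXVIII = 3588
3588 + 72 = 3660

MMMDCLX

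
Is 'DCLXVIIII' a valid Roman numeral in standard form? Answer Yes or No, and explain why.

'DCLXVIIII': More than 3 consecutive I's

No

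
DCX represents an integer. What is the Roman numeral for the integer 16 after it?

DCX = 610
610 + 16 = 626

DCXXVI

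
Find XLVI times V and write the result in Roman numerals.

XLVI = 46
V = 5
46 × 5 = 230

CCXXX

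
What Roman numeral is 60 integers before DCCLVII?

DCCLVII = 757
757 - 60 = 697

DCXCVII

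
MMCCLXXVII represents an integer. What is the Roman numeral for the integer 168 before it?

MMCCLXXVII = 2277
2277 - 168 = 2109

MMCIX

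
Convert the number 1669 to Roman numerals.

Convert 1669 to Roman numerals:
  1669 contains 1×1000 (M)
  669 contains 1×500 (D)
  169 contains 1×100 (C)
  69 contains 1×50 (L)
  19 contains 1×10 (X)
  9 contains 1×9 (IX)

MDCLXIX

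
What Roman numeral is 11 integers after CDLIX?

CDLIX = 459
459 + 11 = 470

CDLXX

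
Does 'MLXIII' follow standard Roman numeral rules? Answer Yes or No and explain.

'MLXIII': Check the rules: uses only the symbols I, V, X, L, C, D, M; no symbol is repeated more than three times in a row; V, L and D each appear at most once; no smaller symbol precedes a larger one (values never increase from left to right). Value: M (1000) + L (50) + X (10) + I (1) + I (1) + I (1) = 1063. So it is a valid standard Roman numeral.

Yes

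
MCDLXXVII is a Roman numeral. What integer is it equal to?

MCDLXXVII: M=1000, CD=400, L=50, X=10, X=10, V=5, I=1, I=1
1000 + 400 + 50 + 10 + 10 + 5 + 1 + 1 = 1477

1477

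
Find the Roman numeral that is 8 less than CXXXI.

CXXXI = 131
131 - 8 = 123

CXXIII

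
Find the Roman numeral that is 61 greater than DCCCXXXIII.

DCCCXXXIII = 833
833 + 61 = 894

DCCCXCIV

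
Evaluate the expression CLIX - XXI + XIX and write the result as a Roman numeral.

CLIX = 159, XXI = 21, XIX = 19
159 - 21 = 138
138 + 19 = 157

CLVII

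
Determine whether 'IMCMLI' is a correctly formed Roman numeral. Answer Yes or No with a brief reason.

'IMCMLI': Invalid subtractive combination: IM

No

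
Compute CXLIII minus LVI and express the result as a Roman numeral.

CXLIII = 143
LVI = 56
143 - 56 = 87

LXXXVII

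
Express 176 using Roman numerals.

Convert 176 to Roman numerals:
  176 contains 1×100 (C)
  76 contains 1×50 (L)
  26 contains 2×10 (XX)
  6 contains 1×5 (V)
  1 contains 1×1 (I)

CLXXVI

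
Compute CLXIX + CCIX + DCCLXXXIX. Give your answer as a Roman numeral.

CLXIX = 169, CCIX = 209, DCCLXXXIX = 789
169 + 209 = 378
378 + 789 = 1167

MCLXVII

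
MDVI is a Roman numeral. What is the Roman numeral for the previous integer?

MDVI = 1506; previous is 1505

MDV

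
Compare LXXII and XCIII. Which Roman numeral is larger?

LXXII = 72
XCIII = 93
93 is larger

XCIII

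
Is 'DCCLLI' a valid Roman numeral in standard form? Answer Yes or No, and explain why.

'DCCLLI': L should not appear more than once

No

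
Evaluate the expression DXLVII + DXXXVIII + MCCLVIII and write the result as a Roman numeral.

DXLVII = 547, DXXXVIII = 538, MCCLVIII = 1258
547 + 538 = 1085
1085 + 1258 = 2343

MMCCCXLIII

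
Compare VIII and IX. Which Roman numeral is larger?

VIII = 8
IX = 9
9 is larger

IX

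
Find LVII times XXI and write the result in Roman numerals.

LVII = 57
XXI = 21
57 × 21 = 1197

MCXCVII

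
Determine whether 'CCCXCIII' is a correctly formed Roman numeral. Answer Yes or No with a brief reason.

'CCCXCIII': Check the rules: uses only the symbols I, V, X, L, C, D, M; no symbol is repeated more than three times in a row; V, L and D each appear at most once; the only place a smaller symbol precedes a larger one is the allowed subtractive pair XC, the symbol right after such a pair (if any) is smaller than the pair's first symbol, and otherwise the values never increase from left to right. Value: C (100) + C (100) + C (100) + XC (90) + I (1) + I (1) + I (1) = 393. So it is a valid standard Roman numeral.

Yes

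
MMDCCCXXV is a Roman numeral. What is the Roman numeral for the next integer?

MMDCCCXXV = 2825; next is 2826

MMDCCCXXVI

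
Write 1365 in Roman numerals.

Convert 1365 to Roman numerals:
  1365 contains 1×1000 (M)
  365 contains 3×100 (CCC)
  65 contains 1×50 (L)
  15 contains 1×10 (X)
  5 contains 1×5 (V)

MCCCLXV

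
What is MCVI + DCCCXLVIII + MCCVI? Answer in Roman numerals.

MCVI = 1106, DCCCXLVIII = 848, MCCVI = 1206
1106 + 848 = 1954
1954 + 1206 = 3160

MMMCLX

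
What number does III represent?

III: I=1, I=1, I=1
1 + 1 + 1 = 3

3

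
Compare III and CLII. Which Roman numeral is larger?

III = 3
CLII = 152
152 is larger

CLII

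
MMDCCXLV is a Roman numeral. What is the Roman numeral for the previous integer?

MMDCCXLV = 2745; previous is 2744

MMDCCXLIV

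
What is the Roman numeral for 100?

Convert 100 to Roman numerals:
  100 contains 1×100 (C)

C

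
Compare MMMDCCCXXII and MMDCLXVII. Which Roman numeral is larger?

MMMDCCCXXII = 3822
MMDCLXVII = 2667
3822 is larger

MMMDCCCXXII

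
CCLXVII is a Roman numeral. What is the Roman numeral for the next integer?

CCLXVII = 267, so the next integer is 267 + 1 = 268

CCLXVIII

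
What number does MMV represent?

MMV: M=1000, M=1000, V=5
1000 + 1000 + 5 = 2005

2005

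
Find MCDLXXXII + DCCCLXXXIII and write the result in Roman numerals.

MCDLXXXII = 1482
DCCCLXXXIII = 883
1482 + 883 = 2365

MMCCCLXV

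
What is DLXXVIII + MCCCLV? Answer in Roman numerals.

DLXXVIII = 578
MCCCLV = 1355
578 + 1355 = 1933

MCMXXXIII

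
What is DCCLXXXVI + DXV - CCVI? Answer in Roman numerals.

DCCLXXXVI = 786, DXV = 515, CCVI = 206
786 + 515 = 1301
1301 - 206 = 1095

MXCV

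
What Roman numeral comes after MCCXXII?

MCCXXII = 1222, so the next integer is 1222 + 1 = 1223

MCCXXIII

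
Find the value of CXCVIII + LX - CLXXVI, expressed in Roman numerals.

CXCVIII = 198, LX = 60, CLXXVI = 176
198 + 60 = 258
258 - 176 = 82

LXXXII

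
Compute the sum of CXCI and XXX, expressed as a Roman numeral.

CXCI = 191
XXX = 30
191 + 30 = 221

CCXXI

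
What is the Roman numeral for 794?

Convert 794 to Roman numerals:
  794 contains 1×500 (D)
  294 contains 2×100 (CC)
  94 contains 1×90 (XC)
  4 contains 1×4 (IV)

DCCXCIV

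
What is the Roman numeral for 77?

Convert 77 to Roman numerals:
  77 contains 1×50 (L)
  27 contains 2×10 (XX)
  7 contains 1×5 (V)
  2 contains 2×1 (II)

LXXVII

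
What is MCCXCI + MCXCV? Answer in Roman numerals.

MCCXCI = 1291
MCXCV = 1195
1291 + 1195 = 2486

MMCDLXXXVI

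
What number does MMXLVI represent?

MMXLVI: M=1000, M=1000, XL=40, V=5, I=1
1000 + 1000 + 40 + 5 + 1 = 2046

2046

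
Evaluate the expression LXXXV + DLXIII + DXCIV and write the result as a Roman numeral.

LXXXV = 85, DLXIII = 563, DXCIV = 594
85 + 563 = 648
648 + 594 = 1242

MCCXLII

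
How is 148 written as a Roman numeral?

Convert 148 to Roman numerals:
  148 contains 1×100 (C)
  48 contains 1×40 (XL)
  8 contains 1×5 (V)
  3 contains 3×1 (III)

CXLVIII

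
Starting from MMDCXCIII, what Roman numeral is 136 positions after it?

MMDCXCIII = 2693
2693 + 136 = 2829

MMDCCCXXIX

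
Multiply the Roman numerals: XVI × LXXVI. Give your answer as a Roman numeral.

XVI = 16
LXXVI = 76
16 × 76 = 1216

MCCXVI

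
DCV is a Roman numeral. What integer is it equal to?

DCV: D=500, C=100, V=5
500 + 100 + 5 = 605

605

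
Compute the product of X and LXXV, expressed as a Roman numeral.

X = 10
LXXV = 75
10 × 75 = 750

DCCL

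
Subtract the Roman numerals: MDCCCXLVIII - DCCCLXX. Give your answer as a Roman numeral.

MDCCCXLVIII = 1848
DCCCLXX = 870
1848 - 870 = 978

CMLXXVIII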